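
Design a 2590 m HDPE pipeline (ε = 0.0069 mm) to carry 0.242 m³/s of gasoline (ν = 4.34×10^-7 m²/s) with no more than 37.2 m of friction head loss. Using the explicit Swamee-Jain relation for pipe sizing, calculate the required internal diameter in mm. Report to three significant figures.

D ≈ 327 mm

Swamee-Jain (Type III): D = 0.66·[ε^1.25·(LQ²/(gh_f))^4.75 + ν·Q^9.4·(L/(gh_f))^5.2]^0.04
LQ²/(gh_f) = 0.4156; L/(gh_f) = 7.097
Term 1 = ε^1.25·(…)^4.75 = 5.46×10^-9; Term 2 = ν·Q^9.4·(…)^5.2 = 1.87×10^-8
D = 0.66·(5.46×10^-9 + 1.87×10^-8)^0.04 = 0.3272 m = 327 mm
Check: V = 2.88 m/s, Re = 2.17×10^6, f = 0.01100, h_f = 36.7 m ≈ 37.2 m ✓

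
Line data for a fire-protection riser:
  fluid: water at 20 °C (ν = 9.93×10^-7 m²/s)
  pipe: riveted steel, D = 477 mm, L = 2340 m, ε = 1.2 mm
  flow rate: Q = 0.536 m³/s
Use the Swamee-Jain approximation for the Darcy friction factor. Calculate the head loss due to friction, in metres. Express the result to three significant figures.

V = 4Q/(πD²) = 4·0.536/(π·0.477²) = 2.999 m/s
Re = VD/ν = 2.999·0.477/9.93×10^-7 = 1.44×10^6 → turbulent
ε/D = 1.2/477 = 0.00252
Swamee-Jain: f = 0.02508
h_f = f(L/D)V²/(2g) = 0.02508·(2340/0.477)·2.999²/(2·9.81) = 56.42 m

h_f ≈ 56.4 m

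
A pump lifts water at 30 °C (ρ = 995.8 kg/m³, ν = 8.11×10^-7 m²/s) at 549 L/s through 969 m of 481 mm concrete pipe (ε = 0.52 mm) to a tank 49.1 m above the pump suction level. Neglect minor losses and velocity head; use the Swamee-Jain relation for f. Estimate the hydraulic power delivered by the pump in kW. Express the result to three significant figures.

P_hyd ≈ 365 kW

V = 4Q/(πD²) = 3.021 m/s; Re = 1.79×10^6; ε/D = 0.00108; f = 0.02024
h_f = f(L/D)V²/2g = 18.97 m
Total head H = z + h_f = 49.1 + 18.97 = 68.07 m
P_hyd = ρgQH = 995.8·9.81·0.549·68.07 = 365.1 kW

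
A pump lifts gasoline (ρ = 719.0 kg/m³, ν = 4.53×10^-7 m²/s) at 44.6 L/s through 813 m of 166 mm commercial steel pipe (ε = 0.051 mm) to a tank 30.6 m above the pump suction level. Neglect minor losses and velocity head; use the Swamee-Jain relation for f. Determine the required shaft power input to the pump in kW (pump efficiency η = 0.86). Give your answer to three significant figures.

V = 4Q/(πD²) = 2.061 m/s; Re = 7.55×10^5; ε/D = 3.07×10^-4; f = 0.01603
h_f = f(L/D)V²/2g = 16.99 m
Total head H = z + h_f = 30.6 + 16.99 = 47.59 m
P_hyd = ρgQH = 719.0·9.81·0.0446·47.59 = 14.97 kW
P_shaft = P_hyd/η = 14.97/0.86 = 17.41 kW

P_shaft ≈ 17.4 kW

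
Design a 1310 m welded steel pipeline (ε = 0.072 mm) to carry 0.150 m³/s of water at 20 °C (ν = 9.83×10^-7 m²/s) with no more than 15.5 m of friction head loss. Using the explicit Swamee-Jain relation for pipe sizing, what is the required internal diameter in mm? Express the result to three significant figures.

D ≈ 305 mm

Swamee-Jain (Type III): D = 0.66·[ε^1.25·(LQ²/(gh_f))^4.75 + ν·Q^9.4·(L/(gh_f))^5.2]^0.04
LQ²/(gh_f) = 0.1938; L/(gh_f) = 8.615
Term 1 = ε^1.25·(…)^4.75 = 2.74×10^-9; Term 2 = ν·Q^9.4·(…)^5.2 = 1.29×10^-9
D = 0.66·(2.74×10^-9 + 1.29×10^-9)^0.04 = 0.3046 m = 305 mm
Check: V = 2.06 m/s, Re = 6.38×10^5, f = 0.01556, h_f = 14.5 m ≈ 15.5 m ✓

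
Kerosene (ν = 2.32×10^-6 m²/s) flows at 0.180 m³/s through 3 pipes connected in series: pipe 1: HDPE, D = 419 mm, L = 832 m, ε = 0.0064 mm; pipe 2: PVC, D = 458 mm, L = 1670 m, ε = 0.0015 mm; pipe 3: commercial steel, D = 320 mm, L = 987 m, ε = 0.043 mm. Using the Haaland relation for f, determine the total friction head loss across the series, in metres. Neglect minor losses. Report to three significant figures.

H ≈ 18.2 m

Pipe 1: V = 1.305 m/s, Re = 2.36×10^5, ε/D = 1.53×10^-5, f = 0.01512, h_1 = f(L/D)V²/2g = 2.608 m
Pipe 2: V = 1.093 m/s, Re = 2.16×10^5, ε/D = 3.28×10^-6, f = 0.01529, h_2 = f(L/D)V²/2g = 3.393 m
Pipe 3: V = 2.238 m/s, Re = 3.09×10^5, ε/D = 1.34×10^-4, f = 0.01547, h_3 = f(L/D)V²/2g = 12.18 m
Series → Q common, losses add: H = Σh = 18.18 m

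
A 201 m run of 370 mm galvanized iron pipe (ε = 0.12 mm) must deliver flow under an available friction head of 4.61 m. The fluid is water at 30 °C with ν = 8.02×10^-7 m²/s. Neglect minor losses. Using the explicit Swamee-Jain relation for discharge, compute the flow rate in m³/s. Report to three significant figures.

Q ≈ 0.351 m³/s

Swamee-Jain (Type II): Q = -0.965·√(gD⁵h_f/L)·ln[ε/(3.7D) + √(3.17ν²L/(gD³h_f))]
√(gD⁵h_f/L) = √(9.81·0.370⁵·4.61/201) = 0.03950
ε/(3.7D) = 8.77×10^-5; √(3.17ν²L/(gD³h_f)) = 1.34×10^-5
Q = -0.965·0.03950·ln(1.010×10^-4) = 0.3507 m³/s
Check: V = 3.26 m/s, Re = 1.50×10^6, f = 0.01574, h_f = 4.64 m ≈ 4.61 m ✓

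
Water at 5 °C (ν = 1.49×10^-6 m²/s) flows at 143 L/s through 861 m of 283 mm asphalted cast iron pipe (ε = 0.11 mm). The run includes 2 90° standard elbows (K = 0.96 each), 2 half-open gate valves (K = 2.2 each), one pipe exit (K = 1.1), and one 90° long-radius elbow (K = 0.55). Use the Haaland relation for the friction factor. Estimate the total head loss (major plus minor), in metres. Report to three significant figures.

V = 4Q/(πD²) = 2.273 m/s; V²/2g = 0.2634 m
Re = 4.32×10^5, ε/D = 3.89×10^-4 → f = 0.01697 (Haaland)
Major: h_f = f(L/D)·V²/2g = 0.01697·3042·0.2634 = 13.60 m
Minor: ΣK = 7.97; h_m = ΣK·V²/2g = 2.099 m
Total H_L = 13.60 + 2.099 = 15.70 m

H_L ≈ 15.7 m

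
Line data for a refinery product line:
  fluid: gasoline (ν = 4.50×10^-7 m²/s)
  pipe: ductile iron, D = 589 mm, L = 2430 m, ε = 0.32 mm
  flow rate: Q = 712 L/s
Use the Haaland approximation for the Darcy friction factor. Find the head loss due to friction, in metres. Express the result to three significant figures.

h_f ≈ 24.7 m

V = 4Q/(πD²) = 4·0.712/(π·0.589²) = 2.613 m/s
Re = VD/ν = 2.613·0.589/4.50×10^-7 = 3.42×10^6 → turbulent
ε/D = 0.32/589 = 5.43×10^-4
Haaland: f = 0.01717
h_f = f(L/D)V²/(2g) = 0.01717·(2430/0.589)·2.613²/(2·9.81) = 24.66 m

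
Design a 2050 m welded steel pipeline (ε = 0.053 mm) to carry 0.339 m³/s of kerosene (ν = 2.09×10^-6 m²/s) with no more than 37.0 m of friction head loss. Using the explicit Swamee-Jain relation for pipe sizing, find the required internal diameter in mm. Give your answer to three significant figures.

Swamee-Jain (Type III): D = 0.66·[ε^1.25·(LQ²/(gh_f))^4.75 + ν·Q^9.4·(L/(gh_f))^5.2]^0.04
LQ²/(gh_f) = 0.6491; L/(gh_f) = 5.648
Term 1 = ε^1.25·(…)^4.75 = 5.80×10^-7; Term 2 = ν·Q^9.4·(…)^5.2 = 6.51×10^-7
D = 0.66·(5.80×10^-7 + 6.51×10^-7)^0.04 = 0.3830 m = 383 mm
Check: V = 2.94 m/s, Re = 5.39×10^5, f = 0.01478, h_f = 34.9 m ≈ 37.0 m ✓

D ≈ 383 mm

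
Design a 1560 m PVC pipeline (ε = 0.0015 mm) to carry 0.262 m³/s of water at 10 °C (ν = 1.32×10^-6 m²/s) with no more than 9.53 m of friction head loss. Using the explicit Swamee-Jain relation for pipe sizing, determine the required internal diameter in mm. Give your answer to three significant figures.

D ≈ 417 mm

Swamee-Jain (Type III): D = 0.66·[ε^1.25·(LQ²/(gh_f))^4.75 + ν·Q^9.4·(L/(gh_f))^5.2]^0.04
LQ²/(gh_f) = 1.145; L/(gh_f) = 16.69
Term 1 = ε^1.25·(…)^4.75 = 1.00×10^-7; Term 2 = ν·Q^9.4·(…)^5.2 = 1.02×10^-5
D = 0.66·(1.00×10^-7 + 1.02×10^-5)^0.04 = 0.4169 m = 417 mm
Check: V = 1.92 m/s, Re = 6.06×10^5, f = 0.01272, h_f = 8.93 m ≈ 9.53 m ✓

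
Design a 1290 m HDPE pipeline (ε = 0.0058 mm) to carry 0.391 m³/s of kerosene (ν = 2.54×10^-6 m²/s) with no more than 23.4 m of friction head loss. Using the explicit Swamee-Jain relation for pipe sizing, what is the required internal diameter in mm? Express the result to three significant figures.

D ≈ 397 mm

Swamee-Jain (Type III): D = 0.66·[ε^1.25·(LQ²/(gh_f))^4.75 + ν·Q^9.4·(L/(gh_f))^5.2]^0.04
LQ²/(gh_f) = 0.8591; L/(gh_f) = 5.620
Term 1 = ε^1.25·(…)^4.75 = 1.38×10^-7; Term 2 = ν·Q^9.4·(…)^5.2 = 2.95×10^-6
D = 0.66·(1.38×10^-7 + 2.95×10^-6)^0.04 = 0.3973 m = 397 mm
Check: V = 3.15 m/s, Re = 4.93×10^5, f = 0.01335, h_f = 22.0 m ≈ 23.4 m ✓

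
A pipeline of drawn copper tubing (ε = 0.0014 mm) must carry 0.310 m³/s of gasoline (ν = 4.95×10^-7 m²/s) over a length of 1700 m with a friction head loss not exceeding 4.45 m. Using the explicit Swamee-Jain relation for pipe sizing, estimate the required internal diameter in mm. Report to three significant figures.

Swamee-Jain (Type III): D = 0.66·[ε^1.25·(LQ²/(gh_f))^4.75 + ν·Q^9.4·(L/(gh_f))^5.2]^0.04
LQ²/(gh_f) = 3.742; L/(gh_f) = 38.94
Term 1 = ε^1.25·(…)^4.75 = 2.54×10^-5; Term 2 = ν·Q^9.4·(…)^5.2 = 0.00153
D = 0.66·(2.54×10^-5 + 0.00153)^0.04 = 0.5095 m = 510 mm
Check: V = 1.52 m/s, Re = 1.56×10^6, f = 0.01087, h_f = 4.27 m ≈ 4.45 m ✓

D ≈ 510 mm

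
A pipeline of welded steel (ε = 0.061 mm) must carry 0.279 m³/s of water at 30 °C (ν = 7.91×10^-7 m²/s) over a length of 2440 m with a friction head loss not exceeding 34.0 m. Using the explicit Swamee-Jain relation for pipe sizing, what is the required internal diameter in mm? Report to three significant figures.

D ≈ 370 mm

Swamee-Jain (Type III): D = 0.66·[ε^1.25·(LQ²/(gh_f))^4.75 + ν·Q^9.4·(L/(gh_f))^5.2]^0.04
LQ²/(gh_f) = 0.5694; L/(gh_f) = 7.315
Term 1 = ε^1.25·(…)^4.75 = 3.72×10^-7; Term 2 = ν·Q^9.4·(…)^5.2 = 1.52×10^-7
D = 0.66·(3.72×10^-7 + 1.52×10^-7)^0.04 = 0.3701 m = 370 mm
Check: V = 2.59 m/s, Re = 1.21×10^6, f = 0.01420, h_f = 32.1 m ≈ 34.0 m ✓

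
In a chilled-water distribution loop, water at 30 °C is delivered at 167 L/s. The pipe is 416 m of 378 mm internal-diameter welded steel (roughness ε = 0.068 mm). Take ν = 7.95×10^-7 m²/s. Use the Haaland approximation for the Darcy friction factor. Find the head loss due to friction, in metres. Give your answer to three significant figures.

V = 4Q/(πD²) = 4·0.167/(π·0.378²) = 1.488 m/s
Re = VD/ν = 1.488·0.378/7.95×10^-7 = 7.08×10^5 → turbulent
ε/D = 0.068/378 = 1.80×10^-4
Haaland: f = 0.01469
h_f = f(L/D)V²/(2g) = 0.01469·(416/0.378)·1.488²/(2·9.81) = 1.825 m

h_f ≈ 1.82 m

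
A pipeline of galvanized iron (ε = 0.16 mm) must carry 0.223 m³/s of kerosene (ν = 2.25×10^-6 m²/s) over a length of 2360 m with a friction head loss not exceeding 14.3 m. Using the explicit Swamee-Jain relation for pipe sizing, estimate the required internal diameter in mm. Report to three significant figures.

Swamee-Jain (Type III): D = 0.66·[ε^1.25·(LQ²/(gh_f))^4.75 + ν·Q^9.4·(L/(gh_f))^5.2]^0.04
LQ²/(gh_f) = 0.8366; L/(gh_f) = 16.82
Term 1 = ε^1.25·(…)^4.75 = 7.71×10^-6; Term 2 = ν·Q^9.4·(…)^5.2 = 3.99×10^-6
D = 0.66·(7.71×10^-6 + 3.99×10^-6)^0.04 = 0.4191 m = 419 mm
Check: V = 1.62 m/s, Re = 3.01×10^5, f = 0.01761, h_f = 13.2 m ≈ 14.3 m ✓

D ≈ 419 mm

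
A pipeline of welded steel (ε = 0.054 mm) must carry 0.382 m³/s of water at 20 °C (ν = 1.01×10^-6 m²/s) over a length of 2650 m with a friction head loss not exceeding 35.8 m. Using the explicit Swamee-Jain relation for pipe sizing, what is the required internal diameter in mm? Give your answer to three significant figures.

D ≈ 419 mm

Swamee-Jain (Type III): D = 0.66·[ε^1.25·(LQ²/(gh_f))^4.75 + ν·Q^9.4·(L/(gh_f))^5.2]^0.04
LQ²/(gh_f) = 1.101; L/(gh_f) = 7.546
Term 1 = ε^1.25·(…)^4.75 = 7.31×10^-6; Term 2 = ν·Q^9.4·(…)^5.2 = 4.36×10^-6
D = 0.66·(7.31×10^-6 + 4.36×10^-6)^0.04 = 0.4190 m = 419 mm
Check: V = 2.77 m/s, Re = 1.15×10^6, f = 0.01378, h_f = 34.1 m ≈ 35.8 m ✓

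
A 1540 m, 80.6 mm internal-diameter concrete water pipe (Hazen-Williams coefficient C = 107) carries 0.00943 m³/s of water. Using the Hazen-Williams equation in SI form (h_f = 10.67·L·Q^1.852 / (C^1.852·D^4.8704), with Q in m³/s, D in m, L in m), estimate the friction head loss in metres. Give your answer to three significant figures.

h_f = 10.67·1540·0.00943^1.852 / (107^1.852·0.0806^4.8704) = 107.8 m

h_f ≈ 108 m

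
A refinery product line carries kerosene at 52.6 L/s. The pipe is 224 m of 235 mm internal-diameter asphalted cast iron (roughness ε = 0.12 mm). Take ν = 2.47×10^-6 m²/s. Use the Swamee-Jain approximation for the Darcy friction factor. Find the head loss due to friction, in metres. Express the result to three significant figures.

V = 4Q/(πD²) = 4·0.0526/(π·0.235²) = 1.213 m/s
Re = VD/ν = 1.213·0.235/2.47×10^-6 = 1.15×10^5 → turbulent
ε/D = 0.12/235 = 5.11×10^-4
Swamee-Jain: f = 0.02010
h_f = f(L/D)V²/(2g) = 0.02010·(224/0.235)·1.213²/(2·9.81) = 1.436 m

h_f ≈ 1.44 m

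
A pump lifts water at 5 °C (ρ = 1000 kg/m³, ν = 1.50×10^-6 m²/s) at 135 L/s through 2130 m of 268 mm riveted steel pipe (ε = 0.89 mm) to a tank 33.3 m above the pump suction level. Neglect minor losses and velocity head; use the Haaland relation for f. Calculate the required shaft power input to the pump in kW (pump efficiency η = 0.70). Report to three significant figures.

P_shaft ≈ 183 kW

V = 4Q/(πD²) = 2.393 m/s; Re = 4.28×10^5; ε/D = 0.00332; f = 0.02725
h_f = f(L/D)V²/2g = 63.22 m
Total head H = z + h_f = 33.3 + 63.22 = 96.52 m
P_hyd = ρgQH = 1000·9.81·0.135·96.52 = 127.8 kW
P_shaft = P_hyd/η = 127.8/0.70 = 182.6 kW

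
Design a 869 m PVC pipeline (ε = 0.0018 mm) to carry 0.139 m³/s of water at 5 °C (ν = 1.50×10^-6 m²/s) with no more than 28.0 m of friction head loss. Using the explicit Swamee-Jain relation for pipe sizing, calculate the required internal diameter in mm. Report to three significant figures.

Swamee-Jain (Type III): D = 0.66·[ε^1.25·(LQ²/(gh_f))^4.75 + ν·Q^9.4·(L/(gh_f))^5.2]^0.04
LQ²/(gh_f) = 0.06113; L/(gh_f) = 3.164
Term 1 = ε^1.25·(…)^4.75 = 1.13×10^-13; Term 2 = ν·Q^9.4·(…)^5.2 = 5.27×10^-12
D = 0.66·(1.13×10^-13 + 5.27×10^-12)^0.04 = 0.2338 m = 234 mm
Check: V = 3.24 m/s, Re = 5.05×10^5, f = 0.01319, h_f = 26.2 m ≈ 28.0 m ✓

D ≈ 234 mm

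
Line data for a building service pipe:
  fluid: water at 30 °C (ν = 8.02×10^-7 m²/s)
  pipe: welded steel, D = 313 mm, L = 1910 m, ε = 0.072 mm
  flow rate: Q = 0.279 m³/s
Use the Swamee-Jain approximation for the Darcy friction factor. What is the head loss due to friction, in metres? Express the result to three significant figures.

V = 4Q/(πD²) = 4·0.279/(π·0.313²) = 3.626 m/s
Re = VD/ν = 3.626·0.313/8.02×10^-7 = 1.42×10^6 → turbulent
ε/D = 0.072/313 = 2.30×10^-4
Swamee-Jain: f = 0.01485
h_f = f(L/D)V²/(2g) = 0.01485·(1910/0.313)·3.626²/(2·9.81) = 60.73 m

h_f ≈ 60.7 m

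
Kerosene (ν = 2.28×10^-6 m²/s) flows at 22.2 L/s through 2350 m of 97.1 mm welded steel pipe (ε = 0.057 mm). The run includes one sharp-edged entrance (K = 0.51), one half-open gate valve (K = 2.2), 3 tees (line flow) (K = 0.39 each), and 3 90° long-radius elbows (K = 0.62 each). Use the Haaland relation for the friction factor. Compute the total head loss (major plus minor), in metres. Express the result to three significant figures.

V = 4Q/(πD²) = 2.998 m/s; V²/2g = 0.4581 m
Re = 1.28×10^5, ε/D = 5.87×10^-4 → f = 0.01988 (Haaland)
Major: h_f = f(L/D)·V²/2g = 0.01988·24202·0.4581 = 220.4 m
Minor: ΣK = 5.74; h_m = ΣK·V²/2g = 2.629 m
Total H_L = 220.4 + 2.629 = 223.0 m

H_L ≈ 223 m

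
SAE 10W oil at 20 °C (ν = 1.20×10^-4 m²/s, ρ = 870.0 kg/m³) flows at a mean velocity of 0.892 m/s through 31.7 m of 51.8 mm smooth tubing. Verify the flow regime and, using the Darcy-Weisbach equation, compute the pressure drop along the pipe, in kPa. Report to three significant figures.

Re = VD/ν = 0.892·0.05180/1.20×10^-4 = 385 → laminar (Re < 2300)
f = 64/Re = 0.1662
h_f = f(L/D)V²/(2g) = 0.1662·(31.7/0.05180)·0.892²/(2·9.81) = 4.125 m
Δp = ρg·h_f = 870.0·9.81·4.125 = 35.21 kPa

Δp ≈ 35.2 kPa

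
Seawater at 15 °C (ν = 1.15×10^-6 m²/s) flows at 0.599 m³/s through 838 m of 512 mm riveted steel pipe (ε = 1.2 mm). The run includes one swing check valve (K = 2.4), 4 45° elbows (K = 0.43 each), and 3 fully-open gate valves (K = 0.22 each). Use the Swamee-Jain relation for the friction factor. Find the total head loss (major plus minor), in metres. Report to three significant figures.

V = 4Q/(πD²) = 2.909 m/s; V²/2g = 0.4314 m
Re = 1.30×10^6, ε/D = 0.00234 → f = 0.02463 (Swamee-Jain)
Major: h_f = f(L/D)·V²/2g = 0.02463·1637·0.4314 = 17.39 m
Minor: ΣK = 4.78; h_m = ΣK·V²/2g = 2.062 m
Total H_L = 17.39 + 2.062 = 19.45 m

H_L ≈ 19.5 m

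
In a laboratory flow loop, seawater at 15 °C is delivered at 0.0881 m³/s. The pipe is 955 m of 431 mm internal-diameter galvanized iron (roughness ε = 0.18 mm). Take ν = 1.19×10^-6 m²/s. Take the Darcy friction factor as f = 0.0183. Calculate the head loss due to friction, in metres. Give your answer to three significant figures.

V = 4Q/(πD²) = 4·0.0881/(π·0.431²) = 0.6039 m/s
h_f = f(L/D)V²/(2g) = 0.01830·(955/0.431)·0.6039²/(2·9.81) = 0.7536 m

h_f ≈ 0.754 m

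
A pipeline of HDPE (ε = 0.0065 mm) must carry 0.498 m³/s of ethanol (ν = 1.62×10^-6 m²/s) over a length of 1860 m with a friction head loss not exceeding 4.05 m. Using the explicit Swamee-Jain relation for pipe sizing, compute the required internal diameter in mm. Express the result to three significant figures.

Swamee-Jain (Type III): D = 0.66·[ε^1.25·(LQ²/(gh_f))^4.75 + ν·Q^9.4·(L/(gh_f))^5.2]^0.04
LQ²/(gh_f) = 11.61; L/(gh_f) = 46.82
Term 1 = ε^1.25·(…)^4.75 = 0.0375; Term 2 = ν·Q^9.4·(…)^5.2 = 1.12
D = 0.66·(0.0375 + 1.12)^0.04 = 0.6639 m = 664 mm
Check: V = 1.44 m/s, Re = 5.90×10^5, f = 0.01289, h_f = 3.81 m ≈ 4.05 m ✓

D ≈ 664 mm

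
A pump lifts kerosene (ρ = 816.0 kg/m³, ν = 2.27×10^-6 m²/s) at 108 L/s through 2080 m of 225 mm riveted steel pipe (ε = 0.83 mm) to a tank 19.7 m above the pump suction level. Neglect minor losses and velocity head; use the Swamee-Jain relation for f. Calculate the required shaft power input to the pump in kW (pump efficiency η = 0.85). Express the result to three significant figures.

V = 4Q/(πD²) = 2.716 m/s; Re = 2.69×10^5; ε/D = 0.00369; f = 0.02834
h_f = f(L/D)V²/2g = 98.52 m
Total head H = z + h_f = 19.7 + 98.52 = 118.2 m
P_hyd = ρgQH = 816.0·9.81·0.108·118.2 = 102.2 kW
P_shaft = P_hyd/η = 102.2/0.85 = 120.2 kW

P_shaft ≈ 120 kW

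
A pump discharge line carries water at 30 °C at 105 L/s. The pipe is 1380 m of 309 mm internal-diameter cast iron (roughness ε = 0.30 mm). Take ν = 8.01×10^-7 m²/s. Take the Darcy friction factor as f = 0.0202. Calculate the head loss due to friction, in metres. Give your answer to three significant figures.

V = 4Q/(πD²) = 4·0.105/(π·0.309²) = 1.400 m/s
h_f = f(L/D)V²/(2g) = 0.02020·(1380/0.309)·1.400²/(2·9.81) = 9.014 m

h_f ≈ 9.01 m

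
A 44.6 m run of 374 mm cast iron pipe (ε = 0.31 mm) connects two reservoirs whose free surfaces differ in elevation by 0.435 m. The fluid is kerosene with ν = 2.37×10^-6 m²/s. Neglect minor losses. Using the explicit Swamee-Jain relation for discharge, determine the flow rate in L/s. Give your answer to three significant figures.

Q ≈ 209 L/s

Swamee-Jain (Type II): Q = -0.965·√(gD⁵h_f/L)·ln[ε/(3.7D) + √(3.17ν²L/(gD³h_f))]
√(gD⁵h_f/L) = √(9.81·0.374⁵·0.435/44.6) = 0.02646
ε/(3.7D) = 2.24×10^-4; √(3.17ν²L/(gD³h_f)) = 5.96×10^-5
Q = -0.965·0.02646·ln(2.837×10^-4) = 0.2086 m³/s
Check: V = 1.90 m/s, Re = 3.00×10^5, f = 0.02000, h_f = 0.438 m ≈ 0.435 m ✓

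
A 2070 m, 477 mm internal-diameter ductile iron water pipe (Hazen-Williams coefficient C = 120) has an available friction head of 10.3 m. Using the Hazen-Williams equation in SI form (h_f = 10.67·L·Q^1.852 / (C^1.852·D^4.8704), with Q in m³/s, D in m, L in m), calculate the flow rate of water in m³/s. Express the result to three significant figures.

Rearranging: Q = [h_f·C^1.852·D^4.8704 / (10.67·L)]^(1/1.852)
Q = [10.3·120^1.852·0.477^4.8704 / (10.67·2070)]^0.540 = 0.2723 m³/s

Q ≈ 0.272 m³/s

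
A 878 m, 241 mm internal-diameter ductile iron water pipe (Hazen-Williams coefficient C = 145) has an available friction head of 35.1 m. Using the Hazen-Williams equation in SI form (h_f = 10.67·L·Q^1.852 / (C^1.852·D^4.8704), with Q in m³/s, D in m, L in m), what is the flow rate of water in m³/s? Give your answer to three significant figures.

Rearranging: Q = [h_f·C^1.852·D^4.8704 / (10.67·L)]^(1/1.852)
Q = [35.1·145^1.852·0.241^4.8704 / (10.67·878)]^0.540 = 0.1683 m³/s

Q ≈ 0.168 m³/s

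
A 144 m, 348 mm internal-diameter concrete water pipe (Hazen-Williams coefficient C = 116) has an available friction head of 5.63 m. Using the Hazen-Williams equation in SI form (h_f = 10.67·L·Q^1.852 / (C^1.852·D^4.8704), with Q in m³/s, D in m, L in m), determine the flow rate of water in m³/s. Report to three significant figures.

Q ≈ 0.350 m³/s

Rearranging: Q = [h_f·C^1.852·D^4.8704 / (10.67·L)]^(1/1.852)
Q = [5.63·116^1.852·0.348^4.8704 / (10.67·144)]^0.540 = 0.3496 m³/s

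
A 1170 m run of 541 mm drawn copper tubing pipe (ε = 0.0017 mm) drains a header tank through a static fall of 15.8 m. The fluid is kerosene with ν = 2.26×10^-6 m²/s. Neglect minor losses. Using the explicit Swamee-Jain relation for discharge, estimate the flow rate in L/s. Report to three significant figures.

Swamee-Jain (Type II): Q = -0.965·√(gD⁵h_f/L)·ln[ε/(3.7D) + √(3.17ν²L/(gD³h_f))]
√(gD⁵h_f/L) = √(9.81·0.541⁵·15.8/1170) = 0.07835
ε/(3.7D) = 8.49×10^-7; √(3.17ν²L/(gD³h_f)) = 2.78×10^-5
Q = -0.965·0.07835·ln(2.863×10^-5) = 0.7910 m³/s
Check: V = 3.44 m/s, Re = 8.24×10^5, f = 0.01207, h_f = 15.7 m ≈ 15.8 m ✓

Q ≈ 791 L/s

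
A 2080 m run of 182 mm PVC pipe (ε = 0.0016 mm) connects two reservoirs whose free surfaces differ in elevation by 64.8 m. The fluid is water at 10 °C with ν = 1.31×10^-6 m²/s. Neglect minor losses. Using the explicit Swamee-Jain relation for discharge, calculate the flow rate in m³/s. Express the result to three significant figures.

Swamee-Jain (Type II): Q = -0.965·√(gD⁵h_f/L)·ln[ε/(3.7D) + √(3.17ν²L/(gD³h_f))]
√(gD⁵h_f/L) = √(9.81·0.182⁵·64.8/2080) = 0.007812
ε/(3.7D) = 2.38×10^-6; √(3.17ν²L/(gD³h_f)) = 5.43×10^-5
Q = -0.965·0.007812·ln(5.671×10^-5) = 0.07371 m³/s
Check: V = 2.83 m/s, Re = 3.94×10^5, f = 0.01379, h_f = 64.5 m ≈ 64.8 m ✓

Q ≈ 0.0737 m³/s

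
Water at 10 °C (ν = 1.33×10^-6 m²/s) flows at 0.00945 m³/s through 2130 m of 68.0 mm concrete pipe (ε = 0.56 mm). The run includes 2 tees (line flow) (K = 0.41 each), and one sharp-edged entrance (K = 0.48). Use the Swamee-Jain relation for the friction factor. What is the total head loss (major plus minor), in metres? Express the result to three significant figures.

V = 4Q/(πD²) = 2.602 m/s; V²/2g = 0.3451 m
Re = 1.33×10^5, ε/D = 0.00824 → f = 0.03625 (Swamee-Jain)
Major: h_f = f(L/D)·V²/2g = 0.03625·31324·0.3451 = 391.9 m
Minor: ΣK = 1.30; h_m = ΣK·V²/2g = 0.4486 m
Total H_L = 391.9 + 0.4486 = 392.4 m

H_L ≈ 392 m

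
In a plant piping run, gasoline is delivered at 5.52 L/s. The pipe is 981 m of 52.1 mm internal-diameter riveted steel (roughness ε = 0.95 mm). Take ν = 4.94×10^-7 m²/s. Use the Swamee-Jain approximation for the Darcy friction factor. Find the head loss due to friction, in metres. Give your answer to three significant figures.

V = 4Q/(πD²) = 4·0.00552/(π·0.0521²) = 2.589 m/s
Re = VD/ν = 2.589·0.0521/4.94×10^-7 = 2.73×10^5 → turbulent
ε/D = 0.95/52.1 = 0.0182
Swamee-Jain: f = 0.04722
h_f = f(L/D)V²/(2g) = 0.04722·(981/0.0521)·2.589²/(2·9.81) = 303.8 m

h_f ≈ 304 m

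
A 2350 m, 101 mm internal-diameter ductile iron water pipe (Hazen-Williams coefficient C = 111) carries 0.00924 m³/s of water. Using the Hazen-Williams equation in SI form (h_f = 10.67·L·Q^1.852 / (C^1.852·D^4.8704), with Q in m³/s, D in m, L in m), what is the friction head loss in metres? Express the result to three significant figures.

h_f ≈ 49.3 m

h_f = 10.67·2350·0.00924^1.852 / (111^1.852·0.101^4.8704) = 49.33 m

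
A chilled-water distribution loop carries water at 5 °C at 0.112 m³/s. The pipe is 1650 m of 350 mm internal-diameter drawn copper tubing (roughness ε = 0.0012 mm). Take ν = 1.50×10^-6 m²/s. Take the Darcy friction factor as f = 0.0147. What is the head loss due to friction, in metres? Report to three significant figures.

V = 4Q/(πD²) = 4·0.112/(π·0.350²) = 1.164 m/s
h_f = f(L/D)V²/(2g) = 0.01470·(1650/0.350)·1.164²/(2·9.81) = 4.787 m

h_f ≈ 4.79 m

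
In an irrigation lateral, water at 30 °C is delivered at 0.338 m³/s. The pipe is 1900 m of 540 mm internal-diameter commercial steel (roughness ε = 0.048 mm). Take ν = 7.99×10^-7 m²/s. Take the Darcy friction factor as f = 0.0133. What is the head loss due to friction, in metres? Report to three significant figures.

h_f ≈ 5.20 m

V = 4Q/(πD²) = 4·0.338/(π·0.540²) = 1.476 m/s
h_f = f(L/D)V²/(2g) = 0.01330·(1900/0.540)·1.476²/(2·9.81) = 5.195 m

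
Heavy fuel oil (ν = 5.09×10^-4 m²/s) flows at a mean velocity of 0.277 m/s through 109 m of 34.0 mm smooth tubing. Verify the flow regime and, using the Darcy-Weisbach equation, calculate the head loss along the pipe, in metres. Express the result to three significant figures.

h_f ≈ 43.4 m

Re = VD/ν = 0.277·0.03400/5.09×10^-4 = 18.5 → laminar (Re < 2300)
f = 64/Re = 3.459
h_f = f(L/D)V²/(2g) = 3.459·(109/0.03400)·0.277²/(2·9.81) = 43.37 m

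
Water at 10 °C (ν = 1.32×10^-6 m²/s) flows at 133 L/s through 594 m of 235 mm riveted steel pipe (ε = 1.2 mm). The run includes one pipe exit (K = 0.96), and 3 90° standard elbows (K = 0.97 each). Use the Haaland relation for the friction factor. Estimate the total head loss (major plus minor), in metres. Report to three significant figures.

V = 4Q/(πD²) = 3.066 m/s; V²/2g = 0.4792 m
Re = 5.46×10^5, ε/D = 0.00511 → f = 0.03078 (Haaland)
Major: h_f = f(L/D)·V²/2g = 0.03078·2528·0.4792 = 37.29 m
Minor: ΣK = 3.87; h_m = ΣK·V²/2g = 1.855 m
Total H_L = 37.29 + 1.855 = 39.14 m

H_L ≈ 39.1 m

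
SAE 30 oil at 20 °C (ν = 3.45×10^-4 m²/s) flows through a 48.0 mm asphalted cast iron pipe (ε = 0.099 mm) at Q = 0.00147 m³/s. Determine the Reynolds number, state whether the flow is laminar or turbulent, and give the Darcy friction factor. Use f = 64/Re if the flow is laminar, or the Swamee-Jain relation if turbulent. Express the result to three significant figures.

Re ≈ 113; laminar; f = 64/Re ≈ 0.566

V = 4Q/(πD²) = 0.8124 m/s
Re = VD/ν = 0.8124·0.0480/3.45×10^-4 = 113
Re < 2300 → laminar → f = 64/Re = 0.5663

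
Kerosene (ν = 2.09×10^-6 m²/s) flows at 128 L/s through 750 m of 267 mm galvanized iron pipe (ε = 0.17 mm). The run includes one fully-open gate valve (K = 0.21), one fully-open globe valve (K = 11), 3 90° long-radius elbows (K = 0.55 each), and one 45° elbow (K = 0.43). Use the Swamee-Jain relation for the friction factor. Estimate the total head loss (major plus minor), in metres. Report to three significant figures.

H_L ≈ 17.8 m

V = 4Q/(πD²) = 2.286 m/s; V²/2g = 0.2664 m
Re = 2.92×10^5, ε/D = 6.37×10^-4 → f = 0.01910 (Swamee-Jain)
Major: h_f = f(L/D)·V²/2g = 0.01910·2809·0.2664 = 14.29 m
Minor: ΣK = 13.3; h_m = ΣK·V²/2g = 3.540 m
Total H_L = 14.29 + 3.540 = 17.83 m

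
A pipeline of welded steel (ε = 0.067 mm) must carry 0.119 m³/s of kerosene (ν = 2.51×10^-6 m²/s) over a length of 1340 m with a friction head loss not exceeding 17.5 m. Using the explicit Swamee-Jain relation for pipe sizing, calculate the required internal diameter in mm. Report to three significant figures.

D ≈ 278 mm

Swamee-Jain (Type III): D = 0.66·[ε^1.25·(LQ²/(gh_f))^4.75 + ν·Q^9.4·(L/(gh_f))^5.2]^0.04
LQ²/(gh_f) = 0.1105; L/(gh_f) = 7.805
Term 1 = ε^1.25·(…)^4.75 = 1.73×10^-10; Term 2 = ν·Q^9.4·(…)^5.2 = 2.24×10^-10
D = 0.66·(1.73×10^-10 + 2.24×10^-10)^0.04 = 0.2777 m = 278 mm
Check: V = 1.97 m/s, Re = 2.17×10^5, f = 0.01724, h_f = 16.4 m ≈ 17.5 m ✓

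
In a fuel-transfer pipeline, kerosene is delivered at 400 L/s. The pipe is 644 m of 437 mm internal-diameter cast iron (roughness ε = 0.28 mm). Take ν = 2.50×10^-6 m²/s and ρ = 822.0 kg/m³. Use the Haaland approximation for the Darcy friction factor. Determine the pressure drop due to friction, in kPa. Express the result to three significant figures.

V = 4Q/(πD²) = 4·0.400/(π·0.437²) = 2.667 m/s
Re = VD/ν = 2.667·0.437/2.50×10^-6 = 4.66×10^5 → turbulent
ε/D = 0.28/437 = 6.41×10^-4
Haaland: f = 0.01847
h_f = f(L/D)V²/(2g) = 0.01847·(644/0.437)·2.667²/(2·9.81) = 9.865 m
Δp = ρg·h_f = 822.0·9.81·9.865 = 79.55 kPa

Δp ≈ 79.5 kPa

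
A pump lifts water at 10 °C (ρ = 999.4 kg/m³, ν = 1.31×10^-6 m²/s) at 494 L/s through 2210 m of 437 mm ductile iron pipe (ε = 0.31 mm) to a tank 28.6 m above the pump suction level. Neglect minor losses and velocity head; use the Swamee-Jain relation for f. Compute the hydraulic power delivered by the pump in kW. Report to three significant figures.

P_hyd ≈ 390 kW

V = 4Q/(πD²) = 3.294 m/s; Re = 1.10×10^6; ε/D = 7.09×10^-4; f = 0.01854
h_f = f(L/D)V²/2g = 51.84 m
Total head H = z + h_f = 28.6 + 51.84 = 80.44 m
P_hyd = ρgQH = 999.4·9.81·0.494·80.44 = 389.6 kW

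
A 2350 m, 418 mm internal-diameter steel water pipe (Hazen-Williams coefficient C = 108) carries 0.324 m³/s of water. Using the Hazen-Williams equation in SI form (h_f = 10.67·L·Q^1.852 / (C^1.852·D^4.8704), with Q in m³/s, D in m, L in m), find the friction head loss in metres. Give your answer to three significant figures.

h_f = 10.67·2350·0.324^1.852 / (108^1.852·0.418^4.8704) = 37.32 m

h_f ≈ 37.3 m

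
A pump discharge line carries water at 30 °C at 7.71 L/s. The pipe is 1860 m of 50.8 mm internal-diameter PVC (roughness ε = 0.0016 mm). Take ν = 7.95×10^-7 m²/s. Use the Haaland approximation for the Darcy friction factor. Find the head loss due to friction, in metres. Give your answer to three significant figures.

V = 4Q/(πD²) = 4·0.00771/(π·0.0508²) = 3.804 m/s
Re = VD/ν = 3.804·0.0508/7.95×10^-7 = 2.43×10^5 → turbulent
ε/D = 0.0016/50.8 = 3.15×10^-5
Haaland: f = 0.01516
h_f = f(L/D)V²/(2g) = 0.01516·(1860/0.0508)·3.804²/(2·9.81) = 409.3 m

h_f ≈ 409 m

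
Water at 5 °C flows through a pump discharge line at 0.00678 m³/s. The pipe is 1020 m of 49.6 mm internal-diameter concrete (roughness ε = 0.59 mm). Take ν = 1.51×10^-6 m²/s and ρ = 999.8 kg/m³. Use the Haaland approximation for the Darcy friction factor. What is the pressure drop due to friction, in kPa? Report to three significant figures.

Δp ≈ 5160 kPa

V = 4Q/(πD²) = 4·0.00678/(π·0.0496²) = 3.509 m/s
Re = VD/ν = 3.509·0.0496/1.51×10^-6 = 1.15×10^5 → turbulent
ε/D = 0.59/49.6 = 0.0119
Haaland: f = 0.04075
h_f = f(L/D)V²/(2g) = 0.04075·(1020/0.0496)·3.509²/(2·9.81) = 525.9 m
Δp = ρg·h_f = 999.8·9.81·525.9 = 5158 kPa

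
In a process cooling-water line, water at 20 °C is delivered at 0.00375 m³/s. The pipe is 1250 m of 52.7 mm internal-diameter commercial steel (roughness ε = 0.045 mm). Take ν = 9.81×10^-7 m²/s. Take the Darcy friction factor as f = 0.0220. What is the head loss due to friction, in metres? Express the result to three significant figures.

h_f ≈ 78.6 m

V = 4Q/(πD²) = 4·0.00375/(π·0.0527²) = 1.719 m/s
h_f = f(L/D)V²/(2g) = 0.02200·(1250/0.0527)·1.719²/(2·9.81) = 78.61 m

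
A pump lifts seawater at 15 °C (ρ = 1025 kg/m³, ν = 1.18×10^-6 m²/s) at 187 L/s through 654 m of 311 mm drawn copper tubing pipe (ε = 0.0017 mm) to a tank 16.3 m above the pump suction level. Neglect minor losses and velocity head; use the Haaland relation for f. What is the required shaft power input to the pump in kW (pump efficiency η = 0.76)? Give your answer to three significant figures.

P_shaft ≈ 60.5 kW

V = 4Q/(πD²) = 2.462 m/s; Re = 6.49×10^5; ε/D = 5.47×10^-6; f = 0.01255
h_f = f(L/D)V²/2g = 8.149 m
Total head H = z + h_f = 16.3 + 8.149 = 24.45 m
P_hyd = ρgQH = 1025·9.81·0.187·24.45 = 45.97 kW
P_shaft = P_hyd/η = 45.97/0.76 = 60.49 kW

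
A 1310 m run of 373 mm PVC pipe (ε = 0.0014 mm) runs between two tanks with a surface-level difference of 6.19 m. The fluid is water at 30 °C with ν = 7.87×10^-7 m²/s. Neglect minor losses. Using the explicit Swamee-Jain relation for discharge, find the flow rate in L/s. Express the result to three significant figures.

Q ≈ 184 L/s

Swamee-Jain (Type II): Q = -0.965·√(gD⁵h_f/L)·ln[ε/(3.7D) + √(3.17ν²L/(gD³h_f))]
√(gD⁵h_f/L) = √(9.81·0.373⁵·6.19/1310) = 0.01829
ε/(3.7D) = 1.01×10^-6; √(3.17ν²L/(gD³h_f)) = 2.86×10^-5
Q = -0.965·0.01829·ln(2.958×10^-5) = 0.1841 m³/s
Check: V = 1.68 m/s, Re = 7.99×10^5, f = 0.01214, h_f = 6.17 m ≈ 6.19 m ✓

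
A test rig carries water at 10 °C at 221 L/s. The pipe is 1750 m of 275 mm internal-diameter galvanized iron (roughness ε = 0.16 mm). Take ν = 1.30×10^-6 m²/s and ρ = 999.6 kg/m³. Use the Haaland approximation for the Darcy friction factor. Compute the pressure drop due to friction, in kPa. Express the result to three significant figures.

Δp ≈ 784 kPa

V = 4Q/(πD²) = 4·0.221/(π·0.275²) = 3.721 m/s
Re = VD/ν = 3.721·0.275/1.30×10^-6 = 7.87×10^5 → turbulent
ε/D = 0.16/275 = 5.82×10^-4
Haaland: f = 0.01781
h_f = f(L/D)V²/(2g) = 0.01781·(1750/0.275)·3.721²/(2·9.81) = 79.99 m
Δp = ρg·h_f = 999.6·9.81·79.99 = 784.3 kPa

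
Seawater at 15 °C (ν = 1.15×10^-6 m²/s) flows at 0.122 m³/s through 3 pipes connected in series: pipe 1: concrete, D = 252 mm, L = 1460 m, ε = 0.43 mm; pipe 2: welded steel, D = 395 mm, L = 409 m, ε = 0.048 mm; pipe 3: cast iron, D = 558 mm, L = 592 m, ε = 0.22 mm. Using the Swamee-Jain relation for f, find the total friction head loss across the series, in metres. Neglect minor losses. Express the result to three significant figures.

Pipe 1: V = 2.446 m/s, Re = 5.36×10^5, ε/D = 0.00171, f = 0.02296, h_1 = f(L/D)V²/2g = 40.56 m
Pipe 2: V = 0.9956 m/s, Re = 3.42×10^5, ε/D = 1.22×10^-4, f = 0.01538, h_2 = f(L/D)V²/2g = 0.8044 m
Pipe 3: V = 0.4989 m/s, Re = 2.42×10^5, ε/D = 3.94×10^-4, f = 0.01802, h_3 = f(L/D)V²/2g = 0.2425 m
Series → Q common, losses add: H = Σh = 41.61 m

H ≈ 41.6 m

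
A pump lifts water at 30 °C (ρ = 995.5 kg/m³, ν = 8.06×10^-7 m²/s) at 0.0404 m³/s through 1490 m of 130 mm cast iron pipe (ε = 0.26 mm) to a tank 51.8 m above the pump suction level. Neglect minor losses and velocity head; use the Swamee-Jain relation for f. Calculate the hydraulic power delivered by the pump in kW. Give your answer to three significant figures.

P_hyd ≈ 71.5 kW

V = 4Q/(πD²) = 3.044 m/s; Re = 4.91×10^5; ε/D = 0.00200; f = 0.02391
h_f = f(L/D)V²/2g = 129.4 m
Total head H = z + h_f = 51.8 + 129.4 = 181.2 m
P_hyd = ρgQH = 995.5·9.81·0.0404·181.2 = 71.49 kW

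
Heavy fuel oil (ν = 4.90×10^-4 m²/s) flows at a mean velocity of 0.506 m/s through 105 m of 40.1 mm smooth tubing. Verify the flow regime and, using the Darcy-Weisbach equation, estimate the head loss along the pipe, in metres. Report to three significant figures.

Re = VD/ν = 0.506·0.04010/4.90×10^-4 = 41.4 → laminar (Re < 2300)
f = 64/Re = 1.546
h_f = f(L/D)V²/(2g) = 1.546·(105/0.04010)·0.506²/(2·9.81) = 52.81 m

h_f ≈ 52.8 m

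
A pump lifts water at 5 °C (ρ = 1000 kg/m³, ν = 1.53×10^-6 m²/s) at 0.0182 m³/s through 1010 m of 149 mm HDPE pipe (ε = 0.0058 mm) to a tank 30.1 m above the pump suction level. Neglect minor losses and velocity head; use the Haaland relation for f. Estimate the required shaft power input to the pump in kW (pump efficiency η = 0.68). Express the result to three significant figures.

P_shaft ≈ 9.67 kW

V = 4Q/(πD²) = 1.044 m/s; Re = 1.02×10^5; ε/D = 3.89×10^-5; f = 0.01792
h_f = f(L/D)V²/2g = 6.747 m
Total head H = z + h_f = 30.1 + 6.747 = 36.85 m
P_hyd = ρgQH = 1000·9.81·0.0182·36.85 = 6.579 kW
P_shaft = P_hyd/η = 6.579/0.68 = 9.675 kW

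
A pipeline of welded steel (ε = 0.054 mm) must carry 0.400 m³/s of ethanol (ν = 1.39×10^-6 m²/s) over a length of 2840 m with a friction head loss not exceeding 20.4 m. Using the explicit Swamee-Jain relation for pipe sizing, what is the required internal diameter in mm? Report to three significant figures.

Swamee-Jain (Type III): D = 0.66·[ε^1.25·(LQ²/(gh_f))^4.75 + ν·Q^9.4·(L/(gh_f))^5.2]^0.04
LQ²/(gh_f) = 2.271; L/(gh_f) = 14.19
Term 1 = ε^1.25·(…)^4.75 = 2.28×10^-4; Term 2 = ν·Q^9.4·(…)^5.2 = 2.47×10^-4
D = 0.66·(2.28×10^-4 + 2.47×10^-4)^0.04 = 0.4860 m = 486 mm
Check: V = 2.16 m/s, Re = 7.54×10^5, f = 0.01400, h_f = 19.4 m ≈ 20.4 m ✓

D ≈ 486 mm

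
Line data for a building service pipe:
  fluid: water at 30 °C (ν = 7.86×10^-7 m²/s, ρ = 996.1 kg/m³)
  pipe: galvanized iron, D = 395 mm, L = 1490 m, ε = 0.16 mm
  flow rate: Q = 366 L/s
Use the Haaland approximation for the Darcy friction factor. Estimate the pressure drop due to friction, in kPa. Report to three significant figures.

Δp ≈ 273 kPa

V = 4Q/(πD²) = 4·0.366/(π·0.395²) = 2.987 m/s
Re = VD/ν = 2.987·0.395/7.86×10^-7 = 1.50×10^6 → turbulent
ε/D = 0.16/395 = 4.05×10^-4
Haaland: f = 0.01632
h_f = f(L/D)V²/(2g) = 0.01632·(1490/0.395)·2.987²/(2·9.81) = 27.98 m
Δp = ρg·h_f = 996.1·9.81·27.98 = 273.5 kPa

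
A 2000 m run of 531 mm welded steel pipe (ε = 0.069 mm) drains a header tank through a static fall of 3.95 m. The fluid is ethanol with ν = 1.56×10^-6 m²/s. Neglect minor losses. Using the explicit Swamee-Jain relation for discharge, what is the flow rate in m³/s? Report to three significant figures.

Q ≈ 0.258 m³/s

Swamee-Jain (Type II): Q = -0.965·√(gD⁵h_f/L)·ln[ε/(3.7D) + √(3.17ν²L/(gD³h_f))]
√(gD⁵h_f/L) = √(9.81·0.531⁵·3.95/2000) = 0.02860
ε/(3.7D) = 3.51×10^-5; √(3.17ν²L/(gD³h_f)) = 5.16×10^-5
Q = -0.965·0.02860·ln(8.669×10^-5) = 0.2581 m³/s
Check: V = 1.17 m/s, Re = 3.97×10^5, f = 0.01519, h_f = 3.96 m ≈ 3.95 m ✓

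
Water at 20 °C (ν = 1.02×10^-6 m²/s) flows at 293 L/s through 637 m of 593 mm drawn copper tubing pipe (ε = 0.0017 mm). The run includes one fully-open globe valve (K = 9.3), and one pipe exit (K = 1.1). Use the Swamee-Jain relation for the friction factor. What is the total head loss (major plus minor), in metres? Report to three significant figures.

V = 4Q/(πD²) = 1.061 m/s; V²/2g = 0.05736 m
Re = 6.17×10^5, ε/D = 2.87×10^-6 → f = 0.01267 (Swamee-Jain)
Major: h_f = f(L/D)·V²/2g = 0.01267·1074·0.05736 = 0.7805 m
Minor: ΣK = 10.4; h_m = ΣK·V²/2g = 0.5966 m
Total H_L = 0.7805 + 0.5966 = 1.377 m

H_L ≈ 1.38 m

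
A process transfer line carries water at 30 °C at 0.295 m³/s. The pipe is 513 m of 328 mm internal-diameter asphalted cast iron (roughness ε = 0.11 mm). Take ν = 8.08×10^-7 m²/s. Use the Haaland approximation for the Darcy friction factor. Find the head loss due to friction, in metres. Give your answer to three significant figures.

h_f ≈ 15.3 m

V = 4Q/(πD²) = 4·0.295/(π·0.328²) = 3.491 m/s
Re = VD/ν = 3.491·0.328/8.08×10^-7 = 1.42×10^6 → turbulent
ε/D = 0.11/328 = 3.35×10^-4
Haaland: f = 0.01575
h_f = f(L/D)V²/(2g) = 0.01575·(513/0.328)·3.491²/(2·9.81) = 15.30 m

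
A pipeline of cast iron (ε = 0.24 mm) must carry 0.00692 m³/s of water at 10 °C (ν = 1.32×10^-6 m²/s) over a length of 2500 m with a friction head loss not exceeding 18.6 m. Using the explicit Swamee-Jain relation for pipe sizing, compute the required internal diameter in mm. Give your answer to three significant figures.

D ≈ 109 mm

Swamee-Jain (Type III): D = 0.66·[ε^1.25·(LQ²/(gh_f))^4.75 + ν·Q^9.4·(L/(gh_f))^5.2]^0.04
LQ²/(gh_f) = 6.561×10^-4; L/(gh_f) = 13.70
Term 1 = ε^1.25·(…)^4.75 = 2.27×10^-20; Term 2 = ν·Q^9.4·(…)^5.2 = 5.35×10^-21
D = 0.66·(2.27×10^-20 + 5.35×10^-21)^0.04 = 0.1090 m = 109 mm
Check: V = 0.741 m/s, Re = 6.12×10^4, f = 0.02675, h_f = 17.2 m ≈ 18.6 m ✓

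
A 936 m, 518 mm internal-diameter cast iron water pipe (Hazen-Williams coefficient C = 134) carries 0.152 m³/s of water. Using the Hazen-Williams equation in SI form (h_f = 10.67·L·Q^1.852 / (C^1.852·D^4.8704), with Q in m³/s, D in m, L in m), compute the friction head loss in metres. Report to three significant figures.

h_f ≈ 0.863 m

h_f = 10.67·936·0.152^1.852 / (134^1.852·0.518^4.8704) = 0.8633 m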